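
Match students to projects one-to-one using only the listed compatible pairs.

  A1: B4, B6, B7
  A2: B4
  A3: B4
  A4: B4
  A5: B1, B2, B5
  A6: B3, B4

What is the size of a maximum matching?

4

Unit-capacity flow: source→left, listed edges, right→sink; max matching = max flow.
Augmenting path A1→B4 (+1); matched 1.
Augmenting path A5→B1 (+1); matched 2.
Augmenting path A6→B3 (+1); matched 3.
Augmenting path A2→B4→A1→B6 (+1); matched 4.
No augmenting path remains; maximum matching = 4.
König certificate: {A1, A5, A6, B4} is a vertex cover of size 4 (every listed pair touches it), so no matching can be larger.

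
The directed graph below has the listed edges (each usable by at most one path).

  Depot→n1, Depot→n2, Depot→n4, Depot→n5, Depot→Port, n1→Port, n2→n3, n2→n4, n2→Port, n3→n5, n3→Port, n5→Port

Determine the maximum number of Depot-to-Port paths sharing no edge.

Assign every edge capacity 1; by Menger, the answer equals the max flow.
Path Depot→Port (+1); total 1.
Path Depot→n1→Port (+1); total 2.
Path Depot→n2→Port (+1); total 3.
Path Depot→n5→Port (+1); total 4.
No residual Depot→Port path; max flow = 4.
Certifying cut of size 4: {Depot→Port, Depot→n1, Depot→n2, Depot→n5}.

4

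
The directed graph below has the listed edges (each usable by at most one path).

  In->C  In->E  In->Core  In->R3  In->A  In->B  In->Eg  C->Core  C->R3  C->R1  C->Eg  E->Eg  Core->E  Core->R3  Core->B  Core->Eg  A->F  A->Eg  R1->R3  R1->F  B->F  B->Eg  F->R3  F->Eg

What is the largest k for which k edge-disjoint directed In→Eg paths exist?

Assign every edge capacity 1; by Menger, the answer equals the max flow.
Path In→Eg (+1); total 1.
Path In→C→Eg (+1); total 2.
Path In→E→Eg (+1); total 3.
Path In→Core→Eg (+1); total 4.
Path In→A→Eg (+1); total 5.
Path In→B→Eg (+1); total 6.
No residual In→Eg path; max flow = 6.
Certifying cut of size 6: {In→A, In→B, In→C, In→Core, In→E, In→Eg}.

6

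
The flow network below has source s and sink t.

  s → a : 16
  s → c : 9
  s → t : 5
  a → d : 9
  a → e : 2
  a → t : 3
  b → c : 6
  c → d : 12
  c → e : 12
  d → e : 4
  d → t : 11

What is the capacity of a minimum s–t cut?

19

Augment s→t: bottleneck 5, flow now 5.
Augment s→a→t: bottleneck 3, flow now 8.
Augment s→a→d→t: bottleneck 9, flow now 17.
Augment s→c→d→t: bottleneck 2, flow now 19.
No augmenting path remains; maximum flow = 19.
By max-flow min-cut, the minimum cut capacity equals the max flow.
In the residual graph, reachable from s: {s, a, c, d, e}.
Min-cut edges: s→t (5), a→t (3), d→t (11); capacity 5 + 3 + 11 = 19.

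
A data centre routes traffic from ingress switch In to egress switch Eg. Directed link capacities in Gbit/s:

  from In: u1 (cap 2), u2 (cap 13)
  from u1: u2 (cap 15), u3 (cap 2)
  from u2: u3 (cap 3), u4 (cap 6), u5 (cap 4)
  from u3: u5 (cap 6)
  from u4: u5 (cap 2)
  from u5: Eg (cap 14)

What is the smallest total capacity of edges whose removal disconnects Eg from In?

Augment In→u2→u5→Eg: bottleneck 4, flow now 4.
Augment In→u1→u3→u5→Eg: bottleneck 2, flow now 6.
Augment In→u2→u3→u5→Eg: bottleneck 3, flow now 9.
Augment In→u2→u4→u5→Eg: bottleneck 2, flow now 11.
No augmenting path remains; maximum flow = 11.
By max-flow min-cut, the minimum cut capacity equals the max flow.
In the residual graph, reachable from In: {In, u2, u4}.
Min-cut edges: In→u1 (2), u2→u3 (3), u2→u5 (4), u4→u5 (2); capacity 2 + 3 + 4 + 2 = 11.

11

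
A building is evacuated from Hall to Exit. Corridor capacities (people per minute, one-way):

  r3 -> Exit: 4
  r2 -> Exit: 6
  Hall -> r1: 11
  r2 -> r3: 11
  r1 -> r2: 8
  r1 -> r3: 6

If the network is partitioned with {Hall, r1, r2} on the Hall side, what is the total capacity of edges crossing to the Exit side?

Edges leaving {Hall, r1, r2}: r1→r3 (6), r2→r3 (11), r2→Exit (6).
Cut capacity = 6 + 11 + 6 = 23.

23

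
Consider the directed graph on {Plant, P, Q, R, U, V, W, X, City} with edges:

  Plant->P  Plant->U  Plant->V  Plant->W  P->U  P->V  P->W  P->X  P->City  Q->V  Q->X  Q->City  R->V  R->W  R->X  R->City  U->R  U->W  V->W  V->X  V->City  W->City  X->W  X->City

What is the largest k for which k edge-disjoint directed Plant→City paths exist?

4

Assign every edge capacity 1; by Menger, the answer equals the max flow.
Path Plant→P→City (+1); total 1.
Path Plant→V→City (+1); total 2.
Path Plant→W→City (+1); total 3.
Path Plant→U→R→City (+1); total 4.
No residual Plant→City path; max flow = 4.
Certifying cut of size 4: {Plant→P, Plant→U, Plant→V, Plant→W}.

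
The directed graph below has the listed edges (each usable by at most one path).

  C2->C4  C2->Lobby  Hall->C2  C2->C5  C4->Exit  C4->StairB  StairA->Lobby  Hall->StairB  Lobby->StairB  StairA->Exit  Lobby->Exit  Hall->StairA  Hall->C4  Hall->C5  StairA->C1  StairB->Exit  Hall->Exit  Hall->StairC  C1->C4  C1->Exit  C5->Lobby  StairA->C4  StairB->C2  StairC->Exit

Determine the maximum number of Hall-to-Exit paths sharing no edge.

Assign every edge capacity 1; by Menger, the answer equals the max flow.
Path Hall→Exit (+1); total 1.
Path Hall→StairC→Exit (+1); total 2.
Path Hall→StairA→Exit (+1); total 3.
Path Hall→C4→Exit (+1); total 4.
Path Hall→StairB→Exit (+1); total 5.
Path Hall→C2→Lobby→Exit (+1); total 6.
No residual Hall→Exit path; max flow = 6.
Certifying cut of size 6: {C4→Exit, Hall→Exit, Hall→StairA, Hall→StairC, Lobby→Exit, StairB→Exit}.

6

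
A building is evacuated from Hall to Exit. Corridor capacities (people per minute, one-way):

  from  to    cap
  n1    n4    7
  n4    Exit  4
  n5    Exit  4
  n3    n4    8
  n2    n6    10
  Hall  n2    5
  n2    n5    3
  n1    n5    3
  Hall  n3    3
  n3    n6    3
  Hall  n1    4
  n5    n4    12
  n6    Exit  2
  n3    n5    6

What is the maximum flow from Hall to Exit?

10

Augment Hall→n1→n4→Exit: bottleneck 4, flow now 4.
Augment Hall→n2→n5→Exit: bottleneck 3, flow now 7.
Augment Hall→n2→n6→Exit: bottleneck 2, flow now 9.
Augment Hall→n3→n5→Exit: bottleneck 1, flow now 10.
No augmenting path remains; maximum flow = 10.
In the residual graph, reachable from Hall: {Hall, n1, n2, n3, n4, n5, n6}.
Min-cut edges: n4→Exit (4), n5→Exit (4), n6→Exit (2); capacity 4 + 4 + 2 = 10.
This cut is saturated, so no flow can exceed 10.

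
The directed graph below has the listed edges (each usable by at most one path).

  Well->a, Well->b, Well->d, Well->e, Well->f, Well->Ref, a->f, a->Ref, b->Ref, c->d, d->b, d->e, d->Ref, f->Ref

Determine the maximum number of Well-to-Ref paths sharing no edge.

Assign every edge capacity 1; by Menger, the answer equals the max flow.
Path Well→Ref (+1); total 1.
Path Well→a→Ref (+1); total 2.
Path Well→b→Ref (+1); total 3.
Path Well→d→Ref (+1); total 4.
Path Well→f→Ref (+1); total 5.
No residual Well→Ref path; max flow = 5.
Certifying cut of size 5: {Well→Ref, Well→a, Well→b, Well→d, Well→f}.

5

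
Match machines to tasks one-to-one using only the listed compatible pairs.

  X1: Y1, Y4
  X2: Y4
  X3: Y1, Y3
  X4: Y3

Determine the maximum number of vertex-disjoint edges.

Unit-capacity flow: source→left, listed edges, right→sink; max matching = max flow.
Augmenting path X1→Y1 (+1); matched 1.
Augmenting path X2→Y4 (+1); matched 2.
Augmenting path X3→Y3 (+1); matched 3.
No augmenting path remains; maximum matching = 3.
König certificate: {Y1, Y3, Y4} is a vertex cover of size 3 (every listed pair touches it), so no matching can be larger.

3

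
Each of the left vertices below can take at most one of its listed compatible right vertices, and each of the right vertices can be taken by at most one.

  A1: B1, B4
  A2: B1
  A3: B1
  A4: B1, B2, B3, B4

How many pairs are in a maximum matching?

Unit-capacity flow: source→left, listed edges, right→sink; max matching = max flow.
Augmenting path A1→B1 (+1); matched 1.
Augmenting path A4→B2 (+1); matched 2.
Augmenting path A2→B1→A1→B4 (+1); matched 3.
No augmenting path remains; maximum matching = 3.
König certificate: {A1, A4, B1} is a vertex cover of size 3 (every listed pair touches it), so no matching can be larger.

3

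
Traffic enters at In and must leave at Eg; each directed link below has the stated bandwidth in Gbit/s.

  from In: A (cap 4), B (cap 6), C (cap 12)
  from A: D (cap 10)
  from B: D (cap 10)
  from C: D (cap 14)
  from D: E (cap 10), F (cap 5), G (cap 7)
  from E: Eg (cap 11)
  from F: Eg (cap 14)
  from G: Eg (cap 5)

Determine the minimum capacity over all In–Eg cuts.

20

Augment In→A→D→E→Eg: bottleneck 4, flow now 4.
Augment In→B→D→E→Eg: bottleneck 6, flow now 10.
Augment In→C→D→F→Eg: bottleneck 5, flow now 15.
Augment In→C→D→G→Eg: bottleneck 5, flow now 20.
No augmenting path remains; maximum flow = 20.
By max-flow min-cut, the minimum cut capacity equals the max flow.
In the residual graph, reachable from In: {In, A, B, C, D, G}.
Min-cut edges: D→E (10), D→F (5), G→Eg (5); capacity 10 + 5 + 5 = 20.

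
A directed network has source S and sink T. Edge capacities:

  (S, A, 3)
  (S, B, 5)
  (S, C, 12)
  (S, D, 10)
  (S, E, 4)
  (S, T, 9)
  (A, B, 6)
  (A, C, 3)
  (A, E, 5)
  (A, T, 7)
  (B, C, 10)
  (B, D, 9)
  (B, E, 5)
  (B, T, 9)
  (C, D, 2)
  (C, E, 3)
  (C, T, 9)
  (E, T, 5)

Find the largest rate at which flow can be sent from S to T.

31

Augment S→T: bottleneck 9, flow now 9.
Augment S→A→T: bottleneck 3, flow now 12.
Augment S→B→T: bottleneck 5, flow now 17.
Augment S→C→T: bottleneck 9, flow now 26.
Augment S→E→T: bottleneck 4, flow now 30.
Augment S→C→E→T: bottleneck 1, flow now 31.
No augmenting path remains; maximum flow = 31.
In the residual graph, reachable from S: {S, C, D, E}.
Min-cut edges: S→A (3), S→B (5), S→T (9), C→T (9), E→T (5); capacity 3 + 5 + 9 + 9 + 5 = 31.
This cut is saturated, so no flow can exceed 31.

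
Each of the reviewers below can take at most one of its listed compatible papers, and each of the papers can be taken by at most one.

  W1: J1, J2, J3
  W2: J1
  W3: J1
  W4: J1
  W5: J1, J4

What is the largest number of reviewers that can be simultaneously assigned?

3

Unit-capacity flow: source→left, listed edges, right→sink; max matching = max flow.
Augmenting path W1→J1 (+1); matched 1.
Augmenting path W5→J4 (+1); matched 2.
Augmenting path W2→J1→W1→J2 (+1); matched 3.
No augmenting path remains; maximum matching = 3.
König certificate: {W1, W5, J1} is a vertex cover of size 3 (every listed pair touches it), so no matching can be larger.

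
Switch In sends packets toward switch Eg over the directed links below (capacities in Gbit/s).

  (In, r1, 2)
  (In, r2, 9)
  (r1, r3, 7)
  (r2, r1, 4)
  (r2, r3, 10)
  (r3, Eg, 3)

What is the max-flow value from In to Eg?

Augment In→r1→r3→Eg: bottleneck 2, flow now 2.
Augment In→r2→r3→Eg: bottleneck 1, flow now 3.
No augmenting path remains; maximum flow = 3.
In the residual graph, reachable from In: {In, r1, r2, r3}.
Min-cut edges: r3→Eg (3); capacity 3 = 3.
This cut is saturated, so no flow can exceed 3.

3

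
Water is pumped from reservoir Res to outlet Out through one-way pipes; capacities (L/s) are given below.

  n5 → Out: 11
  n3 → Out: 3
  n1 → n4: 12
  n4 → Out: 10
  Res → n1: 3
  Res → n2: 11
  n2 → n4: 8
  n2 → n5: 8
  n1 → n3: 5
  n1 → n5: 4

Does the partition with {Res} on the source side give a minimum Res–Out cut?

Yes — it is a minimum cut (capacity 14).

Given cut capacity: 3 + 11 = 14.
Augment Res→n1→n3→Out: bottleneck 3, flow now 3.
Augment Res→n2→n4→Out: bottleneck 8, flow now 11.
Augment Res→n2→n5→Out: bottleneck 3, flow now 14.
No augmenting path remains; maximum flow = 14.
Cut capacity 14 equals the max flow, so it is a minimum cut.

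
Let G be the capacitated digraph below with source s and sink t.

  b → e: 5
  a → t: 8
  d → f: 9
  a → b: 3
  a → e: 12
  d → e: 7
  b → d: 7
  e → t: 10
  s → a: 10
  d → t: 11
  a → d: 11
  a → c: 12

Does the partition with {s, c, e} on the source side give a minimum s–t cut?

Given cut capacity: 10 + 10 = 20.
Augment s→a→t: bottleneck 8, flow now 8.
Augment s→a→d→t: bottleneck 2, flow now 10.
No augmenting path remains; maximum flow = 10.
In the residual graph, reachable from s: {s}.
Min-cut edges: s→a (10); capacity 10 = 10.
Cut capacity 20 exceeds the max flow 10, so it is not minimum.

No — its capacity is 20, but the minimum cut has capacity 10.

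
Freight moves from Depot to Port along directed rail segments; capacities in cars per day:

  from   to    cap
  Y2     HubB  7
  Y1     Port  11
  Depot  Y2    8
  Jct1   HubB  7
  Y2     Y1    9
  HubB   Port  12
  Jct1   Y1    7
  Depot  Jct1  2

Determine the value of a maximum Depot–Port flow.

Augment Depot→Y2→HubB→Port: bottleneck 7, flow now 7.
Augment Depot→Y2→Y1→Port: bottleneck 1, flow now 8.
Augment Depot→Jct1→HubB→Port: bottleneck 2, flow now 10.
No augmenting path remains; maximum flow = 10.
In the residual graph, reachable from Depot: {Depot}.
Min-cut edges: Depot→Y2 (8), Depot→Jct1 (2); capacity 8 + 2 = 10.
This cut is saturated, so no flow can exceed 10.

10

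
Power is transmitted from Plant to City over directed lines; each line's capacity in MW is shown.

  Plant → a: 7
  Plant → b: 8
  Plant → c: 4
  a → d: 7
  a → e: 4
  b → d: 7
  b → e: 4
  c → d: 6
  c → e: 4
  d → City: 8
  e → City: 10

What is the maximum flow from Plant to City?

Augment Plant→a→d→City: bottleneck 7, flow now 7.
Augment Plant→b→d→City: bottleneck 1, flow now 8.
Augment Plant→b→e→City: bottleneck 4, flow now 12.
Augment Plant→c→e→City: bottleneck 4, flow now 16.
Augment Plant→b→d→a→e→City: bottleneck 2, flow now 18. (uses reverse residual edge)
No augmenting path remains; maximum flow = 18.
In the residual graph, reachable from Plant: {Plant, a, b, c, d, e}.
Min-cut edges: d→City (8), e→City (10); capacity 8 + 10 = 18.
This cut is saturated, so no flow can exceed 18.

18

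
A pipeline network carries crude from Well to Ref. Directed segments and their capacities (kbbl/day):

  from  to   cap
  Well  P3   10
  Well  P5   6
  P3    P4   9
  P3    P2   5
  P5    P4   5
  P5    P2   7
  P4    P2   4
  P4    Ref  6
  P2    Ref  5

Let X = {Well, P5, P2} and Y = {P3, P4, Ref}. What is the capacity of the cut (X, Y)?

Edges leaving {Well, P5, P2}: Well→P3 (10), P5→P4 (5), P2→Ref (5).
Cut capacity = 10 + 5 + 5 = 20.

20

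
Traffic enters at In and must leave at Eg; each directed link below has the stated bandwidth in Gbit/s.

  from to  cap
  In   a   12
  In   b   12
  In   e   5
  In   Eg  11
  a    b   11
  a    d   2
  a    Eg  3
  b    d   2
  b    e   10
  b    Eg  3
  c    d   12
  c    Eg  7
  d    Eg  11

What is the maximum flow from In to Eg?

Augment In→Eg: bottleneck 11, flow now 11.
Augment In→a→Eg: bottleneck 3, flow now 14.
Augment In→b→Eg: bottleneck 3, flow now 17.
Augment In→a→d→Eg: bottleneck 2, flow now 19.
Augment In→b→d→Eg: bottleneck 2, flow now 21.
No augmenting path remains; maximum flow = 21.
In the residual graph, reachable from In: {In, a, b, e}.
Min-cut edges: In→Eg (11), a→d (2), a→Eg (3), b→d (2), b→Eg (3); capacity 11 + 2 + 3 + 2 + 3 = 21.
This cut is saturated, so no flow can exceed 21.

21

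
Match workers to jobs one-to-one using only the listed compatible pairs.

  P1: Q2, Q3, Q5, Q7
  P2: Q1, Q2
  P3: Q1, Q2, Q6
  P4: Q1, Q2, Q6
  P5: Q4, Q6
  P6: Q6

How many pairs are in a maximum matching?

Unit-capacity flow: source→left, listed edges, right→sink; max matching = max flow.
Augmenting path P1→Q2 (+1); matched 1.
Augmenting path P2→Q1 (+1); matched 2.
Augmenting path P3→Q6 (+1); matched 3.
Augmenting path P5→Q4 (+1); matched 4.
Augmenting path P4→Q2→P1→Q3 (+1); matched 5.
No augmenting path remains; maximum matching = 5.
König certificate: {P1, P5, Q1, Q2, Q6} is a vertex cover of size 5 (every listed pair touches it), so no matching can be larger.

5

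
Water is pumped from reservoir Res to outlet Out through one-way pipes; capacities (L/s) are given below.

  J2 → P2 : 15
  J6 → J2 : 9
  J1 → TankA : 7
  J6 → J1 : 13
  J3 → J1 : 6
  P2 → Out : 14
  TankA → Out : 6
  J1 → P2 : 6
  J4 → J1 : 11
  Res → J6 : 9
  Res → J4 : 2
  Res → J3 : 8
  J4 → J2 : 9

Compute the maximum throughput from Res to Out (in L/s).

17

Augment Res→J4→J1→TankA→Out: bottleneck 2, flow now 2.
Augment Res→J6→J1→TankA→Out: bottleneck 4, flow now 6.
Augment Res→J6→J1→P2→Out: bottleneck 5, flow now 11.
Augment Res→J3→J1→P2→Out: bottleneck 1, flow now 12.
Augment Res→J3→J1→J4→J2→P2→Out: bottleneck 2, flow now 14. (uses reverse residual edge)
Augment Res→J3→J1→J6→J2→P2→Out: bottleneck 3, flow now 17. (uses reverse residual edge)
No augmenting path remains; maximum flow = 17.
In the residual graph, reachable from Res: {Res, J3}.
Min-cut edges: Res→J4 (2), Res→J6 (9), J3→J1 (6); capacity 2 + 9 + 6 = 17.
This cut is saturated, so no flow can exceed 17.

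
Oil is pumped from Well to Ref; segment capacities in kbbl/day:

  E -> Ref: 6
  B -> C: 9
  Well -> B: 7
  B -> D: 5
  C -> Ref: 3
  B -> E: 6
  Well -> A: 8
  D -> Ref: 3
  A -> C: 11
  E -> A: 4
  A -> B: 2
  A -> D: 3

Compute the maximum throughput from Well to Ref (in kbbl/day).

12

Augment Well→A→C→Ref: bottleneck 3, flow now 3.
Augment Well→A→D→Ref: bottleneck 3, flow now 6.
Augment Well→B→E→Ref: bottleneck 6, flow now 12.
No augmenting path remains; maximum flow = 12.
In the residual graph, reachable from Well: {Well, A, B, C, D}.
Min-cut edges: B→E (6), C→Ref (3), D→Ref (3); capacity 6 + 3 + 3 = 12.
This cut is saturated, so no flow can exceed 12.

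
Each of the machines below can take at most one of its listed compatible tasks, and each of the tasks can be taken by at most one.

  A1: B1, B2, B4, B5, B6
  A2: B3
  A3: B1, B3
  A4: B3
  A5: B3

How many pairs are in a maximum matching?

Unit-capacity flow: source→left, listed edges, right→sink; max matching = max flow.
Augmenting path A1→B1 (+1); matched 1.
Augmenting path A2→B3 (+1); matched 2.
Augmenting path A3→B1→A1→B2 (+1); matched 3.
No augmenting path remains; maximum matching = 3.
König certificate: {A1, A3, B3} is a vertex cover of size 3 (every listed pair touches it), so no matching can be larger.

3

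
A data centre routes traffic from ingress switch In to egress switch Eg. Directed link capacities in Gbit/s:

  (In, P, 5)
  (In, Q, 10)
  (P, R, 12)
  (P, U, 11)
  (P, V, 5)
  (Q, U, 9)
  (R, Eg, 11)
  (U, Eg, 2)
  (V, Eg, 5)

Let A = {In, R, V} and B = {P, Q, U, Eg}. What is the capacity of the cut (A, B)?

31

Edges leaving {In, R, V}: In→P (5), In→Q (10), R→Eg (11), V→Eg (5).
Cut capacity = 5 + 10 + 11 + 5 = 31.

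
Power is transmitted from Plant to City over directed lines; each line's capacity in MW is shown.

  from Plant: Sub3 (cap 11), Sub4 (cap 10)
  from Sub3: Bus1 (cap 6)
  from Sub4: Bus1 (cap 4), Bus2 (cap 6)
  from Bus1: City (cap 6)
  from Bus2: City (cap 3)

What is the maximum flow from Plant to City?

Augment Plant→Sub3→Bus1→City: bottleneck 6, flow now 6.
Augment Plant→Sub4→Bus2→City: bottleneck 3, flow now 9.
No augmenting path remains; maximum flow = 9.
In the residual graph, reachable from Plant: {Plant, Sub3, Sub4, Bus1, Bus2}.
Min-cut edges: Bus1→City (6), Bus2→City (3); capacity 6 + 3 = 9.
This cut is saturated, so no flow can exceed 9.

9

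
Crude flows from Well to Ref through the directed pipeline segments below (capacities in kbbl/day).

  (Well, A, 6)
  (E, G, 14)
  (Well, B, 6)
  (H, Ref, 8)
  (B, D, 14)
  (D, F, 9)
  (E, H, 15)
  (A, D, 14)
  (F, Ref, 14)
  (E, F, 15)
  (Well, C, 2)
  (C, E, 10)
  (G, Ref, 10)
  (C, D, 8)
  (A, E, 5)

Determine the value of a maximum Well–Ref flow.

14

Augment Well→A→D→F→Ref: bottleneck 6, flow now 6.
Augment Well→B→D→F→Ref: bottleneck 3, flow now 9.
Augment Well→C→E→F→Ref: bottleneck 2, flow now 11.
Augment Well→B→D→A→E→F→Ref: bottleneck 3, flow now 14. (uses reverse residual edge)
No augmenting path remains; maximum flow = 14.
In the residual graph, reachable from Well: {Well}.
Min-cut edges: Well→A (6), Well→B (6), Well→C (2); capacity 6 + 6 + 2 = 14.
This cut is saturated, so no flow can exceed 14.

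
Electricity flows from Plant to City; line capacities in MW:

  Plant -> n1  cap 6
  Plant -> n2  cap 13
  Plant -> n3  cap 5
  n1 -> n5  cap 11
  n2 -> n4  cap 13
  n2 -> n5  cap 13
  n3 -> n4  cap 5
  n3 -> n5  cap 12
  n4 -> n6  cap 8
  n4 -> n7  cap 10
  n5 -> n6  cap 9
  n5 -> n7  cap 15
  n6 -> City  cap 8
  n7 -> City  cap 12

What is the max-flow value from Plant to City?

20

Augment Plant→n1→n5→n6→City: bottleneck 6, flow now 6.
Augment Plant→n2→n4→n6→City: bottleneck 2, flow now 8.
Augment Plant→n2→n4→n7→City: bottleneck 10, flow now 18.
Augment Plant→n2→n5→n7→City: bottleneck 1, flow now 19.
Augment Plant→n3→n5→n7→City: bottleneck 1, flow now 20.
No augmenting path remains; maximum flow = 20.
In the residual graph, reachable from Plant: {Plant, n1, n2, n3, n4, n5, n6, n7}.
Min-cut edges: n6→City (8), n7→City (12); capacity 8 + 12 = 20.
This cut is saturated, so no flow can exceed 20.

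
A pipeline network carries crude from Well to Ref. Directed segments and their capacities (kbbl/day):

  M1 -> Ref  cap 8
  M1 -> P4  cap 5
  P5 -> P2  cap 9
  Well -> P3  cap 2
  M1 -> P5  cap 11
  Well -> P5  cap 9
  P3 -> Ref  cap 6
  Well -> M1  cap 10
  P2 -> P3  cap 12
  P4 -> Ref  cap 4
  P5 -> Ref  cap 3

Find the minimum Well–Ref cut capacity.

Augment Well→M1→Ref: bottleneck 8, flow now 8.
Augment Well→P5→Ref: bottleneck 3, flow now 11.
Augment Well→P3→Ref: bottleneck 2, flow now 13.
Augment Well→M1→P4→Ref: bottleneck 2, flow now 15.
Augment Well→P5→P2→P3→Ref: bottleneck 4, flow now 19.
No augmenting path remains; maximum flow = 19.
By max-flow min-cut, the minimum cut capacity equals the max flow.
In the residual graph, reachable from Well: {Well, P5, P2, P3}.
Min-cut edges: Well→M1 (10), P5→Ref (3), P3→Ref (6); capacity 10 + 3 + 6 = 19.

19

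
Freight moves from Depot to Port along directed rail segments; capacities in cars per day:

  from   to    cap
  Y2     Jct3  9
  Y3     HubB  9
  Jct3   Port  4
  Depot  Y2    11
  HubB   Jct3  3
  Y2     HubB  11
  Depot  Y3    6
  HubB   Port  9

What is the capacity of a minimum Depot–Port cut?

Augment Depot→Y2→HubB→Port: bottleneck 9, flow now 9.
Augment Depot→Y2→Jct3→Port: bottleneck 2, flow now 11.
Augment Depot→Y3→HubB→Jct3→Port: bottleneck 2, flow now 13.
No augmenting path remains; maximum flow = 13.
By max-flow min-cut, the minimum cut capacity equals the max flow.
In the residual graph, reachable from Depot: {Depot, Y2, Y3, HubB, Jct3}.
Min-cut edges: HubB→Port (9), Jct3→Port (4); capacity 9 + 4 = 13.

13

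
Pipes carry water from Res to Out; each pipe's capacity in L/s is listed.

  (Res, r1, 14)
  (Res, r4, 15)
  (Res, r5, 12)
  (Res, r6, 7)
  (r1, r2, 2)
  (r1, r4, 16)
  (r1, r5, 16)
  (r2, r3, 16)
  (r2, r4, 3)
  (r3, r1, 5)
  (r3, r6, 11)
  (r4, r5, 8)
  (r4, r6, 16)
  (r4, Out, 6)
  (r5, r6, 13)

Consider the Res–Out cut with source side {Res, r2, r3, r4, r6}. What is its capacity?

45

Edges leaving {Res, r2, r3, r4, r6}: Res→r1 (14), Res→r5 (12), r3→r1 (5), r4→r5 (8), r4→Out (6).
Cut capacity = 14 + 12 + 5 + 8 + 6 = 45.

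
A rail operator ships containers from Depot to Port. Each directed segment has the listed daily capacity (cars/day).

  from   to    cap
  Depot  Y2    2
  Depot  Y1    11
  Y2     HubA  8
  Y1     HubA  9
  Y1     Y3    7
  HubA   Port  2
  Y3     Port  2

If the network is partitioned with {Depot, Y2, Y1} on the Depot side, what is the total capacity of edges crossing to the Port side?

Edges leaving {Depot, Y2, Y1}: Y2→HubA (8), Y1→HubA (9), Y1→Y3 (7).
Cut capacity = 8 + 9 + 7 = 24.

24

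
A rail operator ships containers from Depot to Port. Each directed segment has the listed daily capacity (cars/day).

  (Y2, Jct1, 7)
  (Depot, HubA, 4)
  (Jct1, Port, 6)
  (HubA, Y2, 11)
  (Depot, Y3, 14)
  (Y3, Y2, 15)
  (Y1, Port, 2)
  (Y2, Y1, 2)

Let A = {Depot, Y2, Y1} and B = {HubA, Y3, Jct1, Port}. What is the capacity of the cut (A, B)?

Edges leaving {Depot, Y2, Y1}: Depot→HubA (4), Depot→Y3 (14), Y2→Jct1 (7), Y1→Port (2).
Cut capacity = 4 + 14 + 7 + 2 = 27.

27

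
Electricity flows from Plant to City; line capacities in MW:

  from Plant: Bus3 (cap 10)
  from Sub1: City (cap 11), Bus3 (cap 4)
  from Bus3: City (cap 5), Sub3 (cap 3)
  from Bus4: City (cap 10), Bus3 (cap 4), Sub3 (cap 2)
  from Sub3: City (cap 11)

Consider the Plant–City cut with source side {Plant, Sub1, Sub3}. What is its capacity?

36

Edges leaving {Plant, Sub1, Sub3}: Plant→Bus3 (10), Sub1→Bus3 (4), Sub1→City (11), Sub3→City (11).
Cut capacity = 10 + 4 + 11 + 11 = 36.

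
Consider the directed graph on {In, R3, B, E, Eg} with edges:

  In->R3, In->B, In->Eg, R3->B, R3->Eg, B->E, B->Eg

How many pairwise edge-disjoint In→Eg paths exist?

3

Assign every edge capacity 1; by Menger, the answer equals the max flow.
Path In→Eg (+1); total 1.
Path In→R3→Eg (+1); total 2.
Path In→B→Eg (+1); total 3.
No residual In→Eg path; max flow = 3.
Certifying cut of size 3: {In→B, In→Eg, In→R3}.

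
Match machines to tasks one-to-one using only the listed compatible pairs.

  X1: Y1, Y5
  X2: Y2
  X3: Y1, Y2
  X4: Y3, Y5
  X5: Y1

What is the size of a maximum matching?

Unit-capacity flow: source→left, listed edges, right→sink; max matching = max flow.
Augmenting path X1→Y1 (+1); matched 1.
Augmenting path X2→Y2 (+1); matched 2.
Augmenting path X4→Y3 (+1); matched 3.
Augmenting path X3→Y1→X1→Y5 (+1); matched 4.
No augmenting path remains; maximum matching = 4.
König certificate: {X1, X4, Y1, Y2} is a vertex cover of size 4 (every listed pair touches it), so no matching can be larger.

4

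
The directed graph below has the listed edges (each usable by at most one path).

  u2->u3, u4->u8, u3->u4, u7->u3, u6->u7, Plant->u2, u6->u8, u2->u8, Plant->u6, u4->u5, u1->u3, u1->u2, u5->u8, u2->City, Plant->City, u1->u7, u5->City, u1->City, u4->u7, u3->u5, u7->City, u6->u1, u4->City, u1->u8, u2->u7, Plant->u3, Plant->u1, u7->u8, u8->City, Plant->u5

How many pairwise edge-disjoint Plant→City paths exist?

Assign every edge capacity 1; by Menger, the answer equals the max flow.
Path Plant→City (+1); total 1.
Path Plant→u1→City (+1); total 2.
Path Plant→u2→City (+1); total 3.
Path Plant→u5→City (+1); total 4.
Path Plant→u3→u4→City (+1); total 5.
Path Plant→u6→u7→City (+1); total 6.
No residual Plant→City path; max flow = 6.
Certifying cut of size 6: {Plant→City, Plant→u1, Plant→u2, Plant→u3, Plant→u5, Plant→u6}.

6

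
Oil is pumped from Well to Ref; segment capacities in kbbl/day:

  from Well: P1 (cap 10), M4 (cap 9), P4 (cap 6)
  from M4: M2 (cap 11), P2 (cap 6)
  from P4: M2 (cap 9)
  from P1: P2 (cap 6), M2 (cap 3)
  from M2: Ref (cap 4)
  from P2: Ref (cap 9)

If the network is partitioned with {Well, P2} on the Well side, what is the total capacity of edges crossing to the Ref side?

34

Edges leaving {Well, P2}: Well→M4 (9), Well→P4 (6), Well→P1 (10), P2→Ref (9).
Cut capacity = 9 + 6 + 10 + 9 = 34.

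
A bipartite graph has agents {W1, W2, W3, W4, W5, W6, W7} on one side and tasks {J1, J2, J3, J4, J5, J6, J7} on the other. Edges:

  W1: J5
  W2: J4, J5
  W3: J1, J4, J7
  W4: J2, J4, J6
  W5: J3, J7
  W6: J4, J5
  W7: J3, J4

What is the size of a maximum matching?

Unit-capacity flow: source→left, listed edges, right→sink; max matching = max flow.
Augmenting path W1→J5 (+1); matched 1.
Augmenting path W2→J4 (+1); matched 2.
Augmenting path W3→J1 (+1); matched 3.
Augmenting path W4→J2 (+1); matched 4.
Augmenting path W5→J3 (+1); matched 5.
Augmenting path W7→J3→W5→J7 (+1); matched 6.
No augmenting path remains; maximum matching = 6.
König certificate: {W3, W4, W5, W7, J4, J5} is a vertex cover of size 6 (every listed pair touches it), so no matching can be larger.

6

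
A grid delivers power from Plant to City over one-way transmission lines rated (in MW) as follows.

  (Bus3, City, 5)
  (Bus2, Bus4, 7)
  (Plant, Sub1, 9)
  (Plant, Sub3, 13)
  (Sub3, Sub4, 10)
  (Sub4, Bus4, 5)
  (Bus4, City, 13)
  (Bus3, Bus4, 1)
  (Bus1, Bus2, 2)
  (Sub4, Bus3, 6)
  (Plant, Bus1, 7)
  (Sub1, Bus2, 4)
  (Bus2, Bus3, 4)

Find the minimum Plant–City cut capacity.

16

Augment Plant→Sub1→Bus2→Bus3→City: bottleneck 4, flow now 4.
Augment Plant→Bus1→Bus2→Bus4→City: bottleneck 2, flow now 6.
Augment Plant→Sub3→Sub4→Bus3→City: bottleneck 1, flow now 7.
Augment Plant→Sub3→Sub4→Bus4→City: bottleneck 5, flow now 12.
Augment Plant→Sub3→Sub4→Bus3→Bus4→City: bottleneck 1, flow now 13.
Augment Plant→Sub3→Sub4→Bus3→Bus2→Bus4→City: bottleneck 3, flow now 16. (uses reverse residual edge)
No augmenting path remains; maximum flow = 16.
By max-flow min-cut, the minimum cut capacity equals the max flow.
In the residual graph, reachable from Plant: {Plant, Sub1, Bus1, Sub3}.
Min-cut edges: Sub1→Bus2 (4), Bus1→Bus2 (2), Sub3→Sub4 (10); capacity 4 + 2 + 10 = 16.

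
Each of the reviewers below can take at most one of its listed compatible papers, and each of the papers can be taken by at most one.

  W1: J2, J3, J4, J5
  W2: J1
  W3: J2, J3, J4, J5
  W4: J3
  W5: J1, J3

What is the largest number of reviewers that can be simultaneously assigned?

4

Unit-capacity flow: source→left, listed edges, right→sink; max matching = max flow.
Augmenting path W1→J2 (+1); matched 1.
Augmenting path W2→J1 (+1); matched 2.
Augmenting path W3→J3 (+1); matched 3.
Augmenting path W4→J3→W3→J4 (+1); matched 4.
No augmenting path remains; maximum matching = 4.
König certificate: {W1, W3, J1, J3} is a vertex cover of size 4 (every listed pair touches it), so no matching can be larger.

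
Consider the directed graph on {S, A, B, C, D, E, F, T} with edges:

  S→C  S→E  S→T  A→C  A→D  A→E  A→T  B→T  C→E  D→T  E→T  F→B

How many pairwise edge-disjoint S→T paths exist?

2

Assign every edge capacity 1; by Menger, the answer equals the max flow.
Path S→T (+1); total 1.
Path S→E→T (+1); total 2.
No residual S→T path; max flow = 2.
Certifying cut of size 2: {E→T, S→T}.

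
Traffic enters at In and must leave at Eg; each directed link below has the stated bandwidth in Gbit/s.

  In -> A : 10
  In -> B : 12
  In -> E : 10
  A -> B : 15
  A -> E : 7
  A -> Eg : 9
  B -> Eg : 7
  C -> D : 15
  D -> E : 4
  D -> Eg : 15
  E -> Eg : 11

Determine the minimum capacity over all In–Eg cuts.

27

Augment In→A→Eg: bottleneck 9, flow now 9.
Augment In→B→Eg: bottleneck 7, flow now 16.
Augment In→E→Eg: bottleneck 10, flow now 26.
Augment In→A→E→Eg: bottleneck 1, flow now 27.
No augmenting path remains; maximum flow = 27.
By max-flow min-cut, the minimum cut capacity equals the max flow.
In the residual graph, reachable from In: {In, B}.
Min-cut edges: In→A (10), In→E (10), B→Eg (7); capacity 10 + 10 + 7 = 27.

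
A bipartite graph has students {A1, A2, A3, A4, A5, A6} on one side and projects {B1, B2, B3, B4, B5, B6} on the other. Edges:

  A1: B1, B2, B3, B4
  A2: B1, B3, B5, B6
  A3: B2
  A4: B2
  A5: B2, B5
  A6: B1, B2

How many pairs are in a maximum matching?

5

Unit-capacity flow: source→left, listed edges, right→sink; max matching = max flow.
Augmenting path A1→B1 (+1); matched 1.
Augmenting path A2→B3 (+1); matched 2.
Augmenting path A3→B2 (+1); matched 3.
Augmenting path A5→B5 (+1); matched 4.
Augmenting path A6→B1→A1→B4 (+1); matched 5.
No augmenting path remains; maximum matching = 5.
König certificate: {A1, A2, A5, A6, B2} is a vertex cover of size 5 (every listed pair touches it), so no matching can be larger.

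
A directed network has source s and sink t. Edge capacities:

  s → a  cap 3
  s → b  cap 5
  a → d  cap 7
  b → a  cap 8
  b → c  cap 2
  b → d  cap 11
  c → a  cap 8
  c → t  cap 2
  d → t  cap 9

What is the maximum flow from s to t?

Augment s→a→d→t: bottleneck 3, flow now 3.
Augment s→b→c→t: bottleneck 2, flow now 5.
Augment s→b→d→t: bottleneck 3, flow now 8.
No augmenting path remains; maximum flow = 8.
In the residual graph, reachable from s: {s}.
Min-cut edges: s→a (3), s→b (5); capacity 3 + 5 = 8.
This cut is saturated, so no flow can exceed 8.

8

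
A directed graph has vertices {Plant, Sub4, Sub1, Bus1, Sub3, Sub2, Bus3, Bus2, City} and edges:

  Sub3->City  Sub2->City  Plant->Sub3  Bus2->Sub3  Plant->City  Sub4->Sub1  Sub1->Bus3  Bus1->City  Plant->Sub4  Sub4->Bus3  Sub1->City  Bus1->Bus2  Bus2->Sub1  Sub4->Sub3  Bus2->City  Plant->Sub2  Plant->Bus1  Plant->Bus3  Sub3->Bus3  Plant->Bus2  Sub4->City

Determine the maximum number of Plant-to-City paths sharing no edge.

Assign every edge capacity 1; by Menger, the answer equals the max flow.
Path Plant→City (+1); total 1.
Path Plant→Sub4→City (+1); total 2.
Path Plant→Bus1→City (+1); total 3.
Path Plant→Sub3→City (+1); total 4.
Path Plant→Sub2→City (+1); total 5.
Path Plant→Bus2→City (+1); total 6.
No residual Plant→City path; max flow = 6.
Certifying cut of size 6: {Plant→Bus1, Plant→Bus2, Plant→City, Plant→Sub2, Plant→Sub3, Plant→Sub4}.

6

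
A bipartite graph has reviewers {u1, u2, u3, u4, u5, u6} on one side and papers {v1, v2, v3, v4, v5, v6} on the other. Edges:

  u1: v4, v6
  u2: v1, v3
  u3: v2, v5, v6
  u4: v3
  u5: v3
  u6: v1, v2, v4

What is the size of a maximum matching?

Unit-capacity flow: source→left, listed edges, right→sink; max matching = max flow.
Augmenting path u1→v4 (+1); matched 1.
Augmenting path u2→v1 (+1); matched 2.
Augmenting path u3→v2 (+1); matched 3.
Augmenting path u4→v3 (+1); matched 4.
Augmenting path u6→v2→u3→v5 (+1); matched 5.
No augmenting path remains; maximum matching = 5.
König certificate: {u1, u2, u3, u6, v3} is a vertex cover of size 5 (every listed pair touches it), so no matching can be larger.

5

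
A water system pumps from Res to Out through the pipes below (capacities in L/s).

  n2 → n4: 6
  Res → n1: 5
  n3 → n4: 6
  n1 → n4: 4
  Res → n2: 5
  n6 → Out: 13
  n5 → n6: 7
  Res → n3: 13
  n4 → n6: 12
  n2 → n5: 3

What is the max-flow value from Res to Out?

Augment Res→n1→n4→n6→Out: bottleneck 4, flow now 4.
Augment Res→n2→n4→n6→Out: bottleneck 5, flow now 9.
Augment Res→n3→n4→n6→Out: bottleneck 3, flow now 12.
Augment Res→n3→n4→n2→n5→n6→Out: bottleneck 1, flow now 13. (uses reverse residual edge)
No augmenting path remains; maximum flow = 13.
In the residual graph, reachable from Res: {Res, n1, n2, n3, n4, n5, n6}.
Min-cut edges: n6→Out (13); capacity 13 = 13.
This cut is saturated, so no flow can exceed 13.

13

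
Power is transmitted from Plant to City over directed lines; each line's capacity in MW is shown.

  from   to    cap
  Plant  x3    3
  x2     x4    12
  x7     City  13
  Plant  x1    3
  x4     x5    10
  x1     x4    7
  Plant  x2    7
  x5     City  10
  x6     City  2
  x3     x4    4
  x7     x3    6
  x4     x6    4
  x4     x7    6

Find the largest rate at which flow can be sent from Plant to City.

13

Augment Plant→x1→x4→x5→City: bottleneck 3, flow now 3.
Augment Plant→x2→x4→x5→City: bottleneck 7, flow now 10.
Augment Plant→x3→x4→x6→City: bottleneck 2, flow now 12.
Augment Plant→x3→x4→x7→City: bottleneck 1, flow now 13.
No augmenting path remains; maximum flow = 13.
In the residual graph, reachable from Plant: {Plant}.
Min-cut edges: Plant→x1 (3), Plant→x2 (7), Plant→x3 (3); capacity 3 + 7 + 3 = 13.
This cut is saturated, so no flow can exceed 13.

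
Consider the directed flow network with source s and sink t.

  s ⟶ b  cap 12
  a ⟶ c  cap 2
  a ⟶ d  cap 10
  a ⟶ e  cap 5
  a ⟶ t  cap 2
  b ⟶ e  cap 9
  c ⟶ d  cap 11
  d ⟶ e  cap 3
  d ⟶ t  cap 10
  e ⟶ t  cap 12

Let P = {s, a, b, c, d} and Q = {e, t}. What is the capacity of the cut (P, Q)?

Edges leaving {s, a, b, c, d}: a→e (5), a→t (2), b→e (9), d→e (3), d→t (10).
Cut capacity = 5 + 2 + 9 + 3 + 10 = 29.

29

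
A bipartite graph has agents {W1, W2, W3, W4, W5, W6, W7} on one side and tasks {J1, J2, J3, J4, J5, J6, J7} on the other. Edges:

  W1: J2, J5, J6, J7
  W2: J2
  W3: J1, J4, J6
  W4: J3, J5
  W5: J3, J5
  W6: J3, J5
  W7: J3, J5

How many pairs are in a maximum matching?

5

Unit-capacity flow: source→left, listed edges, right→sink; max matching = max flow.
Augmenting path W1→J2 (+1); matched 1.
Augmenting path W3→J1 (+1); matched 2.
Augmenting path W4→J3 (+1); matched 3.
Augmenting path W5→J5 (+1); matched 4.
Augmenting path W2→J2→W1→J6 (+1); matched 5.
No augmenting path remains; maximum matching = 5.
König certificate: {W1, W2, W3, J3, J5} is a vertex cover of size 5 (every listed pair touches it), so no matching can be larger.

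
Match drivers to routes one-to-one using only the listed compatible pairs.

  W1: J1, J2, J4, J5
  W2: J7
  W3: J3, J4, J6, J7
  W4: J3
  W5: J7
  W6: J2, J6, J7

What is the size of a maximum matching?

5

Unit-capacity flow: source→left, listed edges, right→sink; max matching = max flow.
Augmenting path W1→J1 (+1); matched 1.
Augmenting path W2→J7 (+1); matched 2.
Augmenting path W3→J3 (+1); matched 3.
Augmenting path W6→J2 (+1); matched 4.
Augmenting path W4→J3→W3→J4 (+1); matched 5.
No augmenting path remains; maximum matching = 5.
König certificate: {W1, W3, W4, W6, J7} is a vertex cover of size 5 (every listed pair touches it), so no matching can be larger.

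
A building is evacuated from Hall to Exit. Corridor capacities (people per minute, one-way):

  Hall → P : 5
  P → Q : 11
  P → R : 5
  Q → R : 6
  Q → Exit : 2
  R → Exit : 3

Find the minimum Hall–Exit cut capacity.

Augment Hall→P→Q→Exit: bottleneck 2, flow now 2.
Augment Hall→P→R→Exit: bottleneck 3, flow now 5.
No augmenting path remains; maximum flow = 5.
By max-flow min-cut, the minimum cut capacity equals the max flow.
In the residual graph, reachable from Hall: {Hall}.
Min-cut edges: Hall→P (5); capacity 5 = 5.

5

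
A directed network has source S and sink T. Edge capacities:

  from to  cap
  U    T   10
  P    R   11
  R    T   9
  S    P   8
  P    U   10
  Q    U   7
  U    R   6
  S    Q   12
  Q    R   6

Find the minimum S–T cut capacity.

Augment S→P→R→T: bottleneck 8, flow now 8.
Augment S→Q→R→T: bottleneck 1, flow now 9.
Augment S→Q→U→T: bottleneck 7, flow now 16.
Augment S→Q→R→P→U→T: bottleneck 3, flow now 19. (uses reverse residual edge)
No augmenting path remains; maximum flow = 19.
By max-flow min-cut, the minimum cut capacity equals the max flow.
In the residual graph, reachable from S: {S, P, Q, R, U}.
Min-cut edges: R→T (9), U→T (10); capacity 9 + 10 = 19.

19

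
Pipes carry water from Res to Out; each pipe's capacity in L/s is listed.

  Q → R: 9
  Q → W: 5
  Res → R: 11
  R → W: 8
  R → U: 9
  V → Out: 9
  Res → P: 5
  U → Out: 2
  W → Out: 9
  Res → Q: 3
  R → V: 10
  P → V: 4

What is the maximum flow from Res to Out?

Augment Res→P→V→Out: bottleneck 4, flow now 4.
Augment Res→Q→W→Out: bottleneck 3, flow now 7.
Augment Res→R→U→Out: bottleneck 2, flow now 9.
Augment Res→R→V→Out: bottleneck 5, flow now 14.
Augment Res→R→W→Out: bottleneck 4, flow now 18.
No augmenting path remains; maximum flow = 18.
In the residual graph, reachable from Res: {Res, P}.
Min-cut edges: Res→Q (3), Res→R (11), P→V (4); capacity 3 + 11 + 4 = 18.
This cut is saturated, so no flow can exceed 18.

18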